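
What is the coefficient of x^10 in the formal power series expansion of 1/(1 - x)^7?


The negative binomial / multiset identity is
1/(1 - x)^r = sum_{k>=0} C(k + r - 1, r - 1) x^k.
Here r = 7 and k = 10, so the coefficient is
C(10 + 6, 6) = C(16, 6)
= 8008

8008


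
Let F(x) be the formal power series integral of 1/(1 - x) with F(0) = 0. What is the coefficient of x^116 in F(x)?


1/(1 - x) = sum_{k>=0} x^k. Integrating termwise and using F(0) = 0 gives
F(x) = sum_{k>=0} x^(k+1) / (k+1) = sum_{m>=1} x^m / m = -ln(1 - x).
So the coefficient of x^116 is 1/116 = 1/116.

1/116


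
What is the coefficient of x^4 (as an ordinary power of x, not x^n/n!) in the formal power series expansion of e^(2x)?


The exponential series is e^y = sum_{k>=0} y^k / k!. Substituting y = 2x gives
e^(2x) = sum_{k>=0} 2^k x^k / k!.
So the coefficient of x^n is a^n/n! with a = 2, n = 4:
2^4 / 4! = 16/24 = 2/3

2/3


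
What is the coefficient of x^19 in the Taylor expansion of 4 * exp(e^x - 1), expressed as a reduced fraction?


exp(e^x - 1) = sum_{k>=0} Bell_k x^k / k!, where Bell_k is the k-th Bell number.
So the coefficient of x^19 is 4 * Bell_19 / 19!.
Computing: Bell_19 = 5832742205057 and 19! = 121645100408832000, giving
4 * 5832742205057/121645100408832000 = 5832742205057/30411275102208000.

5832742205057/30411275102208000


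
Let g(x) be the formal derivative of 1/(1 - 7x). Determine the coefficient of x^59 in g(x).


Differentiate termwise: d/dx sum_{k>=0} 7^k x^k = sum_{k>=1} k 7^k x^(k-1) = sum_{j>=0} (j+1) 7^(j+1) x^j.
Equivalently, d/dx [1/(1 - 7x)] = 7/(1 - 7x)^2.
For j = 59: 60 * 7^60 = 60 * 508021860739623365322188197652216501772434524836001 = 30481311644377401919331291859132990106346071490160060.

30481311644377401919331291859132990106346071490160060


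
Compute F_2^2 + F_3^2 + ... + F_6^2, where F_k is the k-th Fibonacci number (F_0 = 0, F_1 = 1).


There is a standard identity sum_{k=0}^{N} F_k^2 = F_N * F_{N+1} (proved inductively from the telescoping relation F_k^2 = F_k F_{k+1} - F_{k-1} F_k). Then
sum_{k=2}^{6} F_k^2 = F_6 F_7 - F_1 F_2.
Computing: F_6 = 8, F_7 = 13, F_1 = 1, F_2 = 1.
Sum = 8 * 13 - 1 * 1 = 103.

103


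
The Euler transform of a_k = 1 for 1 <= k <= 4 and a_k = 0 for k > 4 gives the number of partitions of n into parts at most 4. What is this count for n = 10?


Partitions of 10 into parts at most 4:
Using generating function (1-x)^(-1)(1-x^2)^(-1)...(1-x^4)^(-1),
the coefficient of x^10 = 23

23


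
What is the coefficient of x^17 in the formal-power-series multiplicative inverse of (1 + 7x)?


The inverse is 1/(1 + 7x). Apply the geometric identity 1/(1 - y) = sum_{k>=0} y^k with y = -7x:
1/(1 + 7x) = sum_{k>=0} (-7)^k x^k.
So the coefficient of x^17 is (-7)^17 = -232630513987207.

-232630513987207


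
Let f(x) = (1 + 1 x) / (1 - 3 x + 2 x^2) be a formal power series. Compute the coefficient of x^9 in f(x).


Write f(x) = sum_{k>=0} a_k x^k. Multiplying both sides by 1 - 3 x + 2 x^2 gives
(1 - 3 x + 2 x^2) sum_{k>=0} a_k x^k = 1 + 1 x.
Matching coefficients:
 x^0: a_0 = 1
 x^1: a_1 - 3 a_0 = 1  =>  a_1 = 3*1 + 1 = 4
 x^k (k >= 2): a_k = 3 a_{k-1} - 2 a_{k-2}.
Iterating: a_2 = 10, a_3 = 22, a_4 = 46, a_5 = 94, a_6 = 190, a_7 = 382, a_8 = 766, a_9 = 1534.
So the coefficient of x^9 is 1534.

1534


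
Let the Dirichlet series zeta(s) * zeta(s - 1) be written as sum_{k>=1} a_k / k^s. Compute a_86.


Convolution gives a_k = sum_{d | k} d * 1 = sum_{d | k} d = sigma(k), the sum of positive divisors of k.
For k = 86, the divisors are 1, 2, 43, 86, so
sigma(86) = 1 + 2 + 43 + 86 = 132.

132


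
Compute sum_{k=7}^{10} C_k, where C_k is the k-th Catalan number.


C_7 through C_10: 429, 1430, 4862, 16796
Sum = 429 + 1430 + 4862 + 16796
= 23517

23517


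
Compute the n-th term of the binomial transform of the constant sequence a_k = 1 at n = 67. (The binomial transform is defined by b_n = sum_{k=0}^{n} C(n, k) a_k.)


With a_k = 1 for all k, b_n = sum_{k=0}^{n} C(n, k) = 2^n by the binomial theorem.
For n = 67: 2^67 = 147573952589676412928.

147573952589676412928


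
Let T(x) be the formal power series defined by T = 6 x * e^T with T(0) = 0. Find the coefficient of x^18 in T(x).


Apply the Lagrange inversion formula: if T = 6 x * phi(T) with phi(t) = e^t, then
[x^n] T = 6^n * (1/n) [t^(n-1)] phi(t)^n = 6^n * (1/n) [t^(n-1)] e^(n t) = 6^n * (1/n) * n^(n-1) / (n-1)! = 6^n * n^(n-1) / n!.
When c = 1 this is the Cayley count of rooted labeled trees on n vertices, divided by n!.
For n = 18: 6^18 * 18^17 / 18! = 101559956668416 * 2185911559738696531968/6402373705728000 = 516303566764041166064713728/14889875.

516303566764041166064713728/14889875


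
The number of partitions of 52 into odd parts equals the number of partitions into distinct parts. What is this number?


Computing partitions of 52 into odd parts (1, 3, 5, ...):
Using the generating function prod_{k>=0} 1/(1-x^(2k+1)),
the count is 4582

4582


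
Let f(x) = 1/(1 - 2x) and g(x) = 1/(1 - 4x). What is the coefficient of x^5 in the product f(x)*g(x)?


The coefficient of x^n in f*g is the Cauchy product: sum_{k=0}^{n} a^k * b^(n-k).
With a=2, b=4, n=5:
sum_{k=0}^{5} 2^k * 4^(5-k)
= 2016

2016


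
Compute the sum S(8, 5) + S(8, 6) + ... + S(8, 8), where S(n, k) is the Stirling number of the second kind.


By definition, S(n, k) counts partitions of an n-set into exactly k nonempty blocks.
Computing row n = 8 for k = 5..8:
S(8, k): 1050, 266, 28, 1
Sum = 1345.

1345


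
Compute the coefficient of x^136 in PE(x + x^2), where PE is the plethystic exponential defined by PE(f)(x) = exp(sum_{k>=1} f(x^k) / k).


With f(x) = x + x^2, the exponent is sum_{k>=1} (x^k + x^(2k)) / k = -ln(1 - x) - ln(1 - x^2). Exponentiating:
PE(x + x^2) = 1 / ((1 - x)(1 - x^2)).
This is the generating function for partitions of n into parts of size 1 or 2. The number of 2's can be any j in 0..68, and the rest are 1's, so
[x^136] = floor(136/2) + 1 = 69.

69


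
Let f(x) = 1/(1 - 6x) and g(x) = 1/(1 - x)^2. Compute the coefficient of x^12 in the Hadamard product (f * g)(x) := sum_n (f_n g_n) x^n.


f has coefficients f_k = 6^k. For g = 1/(1 - x)^2 the coefficient is g_k = C(k + 1, 1) = k + 1. The Hadamard coefficient is (f * g)_k = 6^k * (k + 1).
For k = 12: 6^12 * 13 = 2176782336 * 13 = 28298170368.

28298170368


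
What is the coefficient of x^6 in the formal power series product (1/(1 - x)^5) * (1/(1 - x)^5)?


Combine the factors: (1/(1 - x)^5) * (1/(1 - x)^5) = 1/(1 - x)^10.
Then use 1/(1 - x)^r = sum_{k>=0} C(k + r - 1, r - 1) x^k with r = 10 and k = 6:
C(15, 9) = 5005.

5005


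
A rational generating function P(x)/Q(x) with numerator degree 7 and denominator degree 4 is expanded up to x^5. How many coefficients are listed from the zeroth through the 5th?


Expanding up to x^5 gives the coefficients for x^0, x^1, ..., x^5.
That is 5 + 1 = 6 coefficients in total.

6


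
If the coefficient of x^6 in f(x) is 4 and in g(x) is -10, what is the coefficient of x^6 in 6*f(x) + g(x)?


Scalar multiplication scales coefficients: 6 * 4 = 24.
Then add the g coefficient: 24 + -10
= 14

14


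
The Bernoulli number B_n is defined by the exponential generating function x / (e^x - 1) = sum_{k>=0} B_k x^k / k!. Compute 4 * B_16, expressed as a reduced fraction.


Bernoulli numbers can also be computed recursively via B_0 = 1 and sum_{j=0}^{m} C(m+1, j) B_j = 0 for m >= 1. Odd-index Bernoulli numbers vanish for k >= 3.
Computing B_16 = -3617/510, so 4 * B_16 = 4 * -3617/510 = -7234/255.

-7234/255


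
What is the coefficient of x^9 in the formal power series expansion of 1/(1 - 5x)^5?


The general identity 1/(1 - c x)^r = sum_{k>=0} c^k C(k + r - 1, r - 1) x^k follows by substituting y = c x into 1/(1 - y)^r = sum_{k>=0} C(k + r - 1, r - 1) y^k.
For c = 5, r = 5, k = 9:
5^9 * C(13, 4) = 1953125 * 715 = 1396484375.

1396484375


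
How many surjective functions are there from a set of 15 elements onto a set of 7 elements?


By inclusion-exclusion on which target elements are missed, the number of surjections from an n-set onto a k-set is
surj(n, k) = sum_{j=0}^{k} (-1)^j C(k, j) (k - j)^n.
Equivalently surj(n, k) = k! * S(n, k), where S(n, k) is the Stirling number of the second kind.
For n = 15, k = 7:
S(15, 7) = 408741333, so
surj = 7! * 408741333 = 5040 * 408741333 = 2060056318320.

2060056318320


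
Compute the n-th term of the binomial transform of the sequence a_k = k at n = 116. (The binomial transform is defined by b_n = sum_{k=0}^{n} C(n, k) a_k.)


With a_k = k, b_n = sum_{k=0}^{n} C(n, k) k. Using k * C(n, k) = n * C(n-1, k-1) gives b_n = n * sum_{k>=1} C(n-1, k-1) = n * 2^(n-1).
For n = 116: 116 * 2^115 = 116 * 41538374868278621028243970633760768 = 4818451484720320039276300593516249088.

4818451484720320039276300593516249088


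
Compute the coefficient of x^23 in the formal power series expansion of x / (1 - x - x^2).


Let f(x) = sum_{k>=0} a_k x^k. Multiplying f(x) * (1 - x - x^2) = x and matching coefficients gives a_0 = 0, a_1 = 1, and a_k = a_{k-1} + a_{k-2} for k >= 2. These are the Fibonacci numbers F_k.
Iterating from F_0 = 0, F_1 = 1:
F_0=0, F_1=1, F_2=1, F_3=2, F_4=3, F_5=5, F_6=8, F_7=13, F_8=21, F_9=34, ...
F_23 = 28657.

28657


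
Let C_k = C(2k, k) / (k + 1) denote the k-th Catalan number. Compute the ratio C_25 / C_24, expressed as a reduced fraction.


Using C_k = (2k)! / (k! (k+1)!), the ratio C_{k+1}/C_k simplifies to
C_{k+1}/C_k = [(2k+2)! / ((k+1)! (k+2)!)] * [k! (k+1)! / (2k)!]
 = (2k+2)(2k+1) / ((k+1)(k+2)) = 2(2k+1) / (k+2).
For k = 24: 2(2*24 + 1) / (24 + 2) = 98/26 = 49/13.

49/13


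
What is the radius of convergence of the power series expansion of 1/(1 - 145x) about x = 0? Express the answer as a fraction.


Expanding 1/(1 - 145x) = sum_{k>=0} 145^k x^k, the series converges when |145x| < 1, i.e., |x| < 1/145.
So the radius of convergence is 1/145 = 1/145.

1/145


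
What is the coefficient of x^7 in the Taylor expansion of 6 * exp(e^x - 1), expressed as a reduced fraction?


exp(e^x - 1) = sum_{k>=0} Bell_k x^k / k!, where Bell_k is the k-th Bell number.
So the coefficient of x^7 is 6 * Bell_7 / 7!.
Computing: Bell_7 = 877 and 7! = 5040, giving
6 * 877/5040 = 877/840.

877/840


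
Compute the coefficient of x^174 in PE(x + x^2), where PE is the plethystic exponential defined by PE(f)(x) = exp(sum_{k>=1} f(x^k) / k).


With f(x) = x + x^2, the exponent is sum_{k>=1} (x^k + x^(2k)) / k = -ln(1 - x) - ln(1 - x^2). Exponentiating:
PE(x + x^2) = 1 / ((1 - x)(1 - x^2)).
This is the generating function for partitions of n into parts of size 1 or 2. The number of 2's can be any j in 0..87, and the rest are 1's, so
[x^174] = floor(174/2) + 1 = 88.

88


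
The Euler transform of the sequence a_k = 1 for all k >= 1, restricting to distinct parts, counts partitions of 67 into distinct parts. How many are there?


Partitions of 67 into distinct parts can be computed via generating function.
Product (1+x)(1+x^2)(1+x^3)...
The coefficient of x^67 = 22250

22250


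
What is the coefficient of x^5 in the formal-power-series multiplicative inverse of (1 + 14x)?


The inverse is 1/(1 + 14x). Apply the geometric identity 1/(1 - y) = sum_{k>=0} y^k with y = -14x:
1/(1 + 14x) = sum_{k>=0} (-14)^k x^k.
So the coefficient of x^5 is (-14)^5 = -537824.

-537824


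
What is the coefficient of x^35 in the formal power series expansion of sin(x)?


The Maclaurin series is sin(t) = sum_{k>=0} (-1)^k t^(2k+1) / (2k+1)!, so substituting t = x, only odd powers of x are nonzero, with coefficient of x^(2k+1) equal to (-1)^k / (2k+1)!.
Write 35 = 2*17 + 1, giving the coefficient (-1)^17 / 35! = -1/10333147966386144929666651337523200000000 = -1/10333147966386144929666651337523200000000.

-1/10333147966386144929666651337523200000000


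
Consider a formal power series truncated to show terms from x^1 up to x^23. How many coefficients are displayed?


From x^1 to x^23 inclusive, the count is 23 - 1 + 1 = 23.

23


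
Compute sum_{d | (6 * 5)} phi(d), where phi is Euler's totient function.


First, 6 * 5 = 30. One classical identity is sum_{d | n} phi(d) = n (each k in [1, n] has a unique gcd with n, and among the k's with gcd(k, n) = n/d there are phi(d) of them). So the sum equals 30. We also verify directly:
Divisors of 30: 1, 2, 3, 5, 6, 10, 15, 30.
phi values: 1, 1, 2, 4, 2, 4, 8, 8.
Sum = 30.

30


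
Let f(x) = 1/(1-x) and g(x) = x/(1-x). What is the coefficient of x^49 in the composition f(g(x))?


First simplify the composition: f(g(x)) = 1/(1 - x/(1-x)) = (1-x)/((1-x) - x) = (1-x)/(1-2x).
Now extract the coefficient. Write (1-x)/(1-2x) = 1/(1-2x) - x/(1-2x).
The coefficient of x^n in 1/(1-2x) is 2^n, and in x/(1-2x) is 2^(n-1) (for n >= 1).
So the coefficient of x^49 is 2^49 - 2^48 = 562949953421312 - 281474976710656 = 281474976710656.

281474976710656


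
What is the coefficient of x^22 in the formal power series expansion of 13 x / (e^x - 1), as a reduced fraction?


The exponential generating function for Bernoulli numbers is
x / (e^x - 1) = sum_{k>=0} B_k x^k / k!.
So the coefficient of x^22 in 13 x / (e^x - 1) is 13 B_22 / 22!.
Computing: B_22 = 854513/138, 22! = 1124000727777607680000, giving
13 * 854513/138 / 1124000727777607680000 = 77683/1084700003030138880000.

77683/1084700003030138880000


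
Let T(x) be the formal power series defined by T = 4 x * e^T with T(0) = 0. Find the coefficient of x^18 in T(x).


Apply the Lagrange inversion formula: if T = 4 x * phi(T) with phi(t) = e^t, then
[x^n] T = 4^n * (1/n) [t^(n-1)] phi(t)^n = 4^n * (1/n) [t^(n-1)] e^(n t) = 4^n * (1/n) * n^(n-1) / (n-1)! = 4^n * n^(n-1) / n!.
When c = 1 this is the Cayley count of rooted labeled trees on n vertices, divided by n!.
For n = 18: 4^18 * 18^17 / 18! = 68719476736 * 2185911559738696531968/6402373705728000 = 349351379311776170508288/14889875.

349351379311776170508288/14889875


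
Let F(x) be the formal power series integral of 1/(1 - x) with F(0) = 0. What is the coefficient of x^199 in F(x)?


1/(1 - x) = sum_{k>=0} x^k. Integrating termwise and using F(0) = 0 gives
F(x) = sum_{k>=0} x^(k+1) / (k+1) = sum_{m>=1} x^m / m = -ln(1 - x).
So the coefficient of x^199 is 1/199 = 1/199.

1/199


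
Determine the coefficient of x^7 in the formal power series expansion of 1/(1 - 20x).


The geometric series identity gives 1/(1 - c x) = sum_{k>=0} c^k x^k, so the coefficient of x^k is c^k.
Here c = 20 and k = 7.
Computing: 20^7 = 1280000000

1280000000


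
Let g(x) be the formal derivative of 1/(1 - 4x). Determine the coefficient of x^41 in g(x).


Differentiate termwise: d/dx sum_{k>=0} 4^k x^k = sum_{k>=1} k 4^k x^(k-1) = sum_{j>=0} (j+1) 4^(j+1) x^j.
Equivalently, d/dx [1/(1 - 4x)] = 4/(1 - 4x)^2.
For j = 41: 42 * 4^42 = 42 * 19342813113834066795298816 = 812398150781030805402550272.

812398150781030805402550272


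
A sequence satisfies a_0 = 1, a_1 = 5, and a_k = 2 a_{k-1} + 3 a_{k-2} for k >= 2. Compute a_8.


The characteristic equation is t^2 - 2 t - 3 = 0, with roots r_1 = 3 and r_2 = -1 (so c_1 = r_1 + r_2, c_2 = -r_1 r_2 as required).
One can use the closed form a_n = A r_1^n + B r_2^n, but direct iteration is more reliable:
a_0 = 1, a_1 = 5, a_2 = 13, a_3 = 41, a_4 = 121, a_5 = 365, a_6 = 1093, a_7 = 3281, a_8 = 9841.
So a_8 = 9841.

9841


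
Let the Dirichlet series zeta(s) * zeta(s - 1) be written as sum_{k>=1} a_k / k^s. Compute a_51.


Convolution gives a_k = sum_{d | k} d * 1 = sum_{d | k} d = sigma(k), the sum of positive divisors of k.
For k = 51, the divisors are 1, 3, 17, 51, so
sigma(51) = 1 + 3 + 17 + 51 = 72.

72


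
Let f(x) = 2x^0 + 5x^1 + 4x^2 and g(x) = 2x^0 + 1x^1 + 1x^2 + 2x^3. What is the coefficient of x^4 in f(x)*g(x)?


Cauchy product at x^4:
5*2 + 4*1
= 14

14


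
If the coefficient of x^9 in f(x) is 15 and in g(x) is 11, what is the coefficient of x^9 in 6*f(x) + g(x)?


Scalar multiplication scales coefficients: 6 * 15 = 90.
Then add the g coefficient: 90 + 11
= 101

101


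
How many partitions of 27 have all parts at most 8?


Using the generating function (1-x)^(-1)(1-x^2)^(-1)...(1-x^8)^(-1),
the coefficient of x^27 counts these restricted partitions.
Result = 1527

1527


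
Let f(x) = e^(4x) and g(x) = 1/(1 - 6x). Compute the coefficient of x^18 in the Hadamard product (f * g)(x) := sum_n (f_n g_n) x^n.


Expanding: f_k = 4^k/k! (from e^(4x)) and g_k = 6^k (from 1/(1 - 6x)). So the Hadamard coefficient (f * g)_k = 4^k 6^k / k! = (24)^k / k!.
For k = 18: 24^18/18! = 6979147079584381377970176/6402373705728000 = 16231265527136256/14889875.

16231265527136256/14889875


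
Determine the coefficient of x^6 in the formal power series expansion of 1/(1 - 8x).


The geometric series identity gives 1/(1 - c x) = sum_{k>=0} c^k x^k, so the coefficient of x^k is c^k.
Here c = 8 and k = 6.
Computing: 8^6 = 262144

262144


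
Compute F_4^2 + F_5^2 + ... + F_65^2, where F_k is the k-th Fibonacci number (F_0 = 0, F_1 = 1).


There is a standard identity sum_{k=0}^{N} F_k^2 = F_N * F_{N+1} (proved inductively from the telescoping relation F_k^2 = F_k F_{k+1} - F_{k-1} F_k). Then
sum_{k=4}^{65} F_k^2 = F_65 F_66 - F_3 F_4.
Computing: F_65 = 17167680177565, F_66 = 27777890035288, F_3 = 2, F_4 = 3.
Sum = 17167680177565 * 27777890035288 - 2 * 3 = 476881932133394135955913714.

476881932133394135955913714


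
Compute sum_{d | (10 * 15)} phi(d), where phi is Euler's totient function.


First, 10 * 15 = 150. One classical identity is sum_{d | n} phi(d) = n (each k in [1, n] has a unique gcd with n, and among the k's with gcd(k, n) = n/d there are phi(d) of them). So the sum equals 150. We also verify directly:
Divisors of 150: 1, 2, 3, 5, 6, 10, 15, 25, 30, 50, 75, 150.
phi values: 1, 1, 2, 4, 2, 4, 8, 20, 8, 20, 40, 40.
Sum = 150.

150


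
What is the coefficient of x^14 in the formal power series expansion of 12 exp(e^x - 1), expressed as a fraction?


exp(e^x - 1) is the exponential generating function for the Bell numbers Bell_k: exp(e^x - 1) = sum_{k>=0} Bell_k x^k / k!.
So the coefficient of x^14 in 12 exp(e^x - 1) is 12 Bell_14 / 14!.
Computing: Bell_14 = 190899322 and 14! = 87178291200, giving
12 * 190899322/87178291200 = 95449661/3632428800.

95449661/3632428800


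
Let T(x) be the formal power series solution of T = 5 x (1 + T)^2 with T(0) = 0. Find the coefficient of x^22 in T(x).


Apply the Lagrange inversion formula: if T = 5 x * phi(T) with phi(t) = (1 + t)^2, then [x^n] T = 5^n * (1/n) [t^(n-1)] phi(t)^n = 5^n * (1/n) [t^(n-1)] (1 + t)^(2n) = 5^n * (1/n) C(2n, n-1).
Using the identity C(2n, n-1) = C(2n, n) * n / (n+1), the unscaled factor equals C(2n, n) / (n+1) = C_n, the n-th Catalan number.
For n = 22: C_22 = C(44, 22) / 23 = 2104098963720/23 = 91482563640.
With the 5^22 = 2384185791015625 factor, the coefficient is 2384185791015625 * 91482563640 = 218111428356170654296875000.

218111428356170654296875000


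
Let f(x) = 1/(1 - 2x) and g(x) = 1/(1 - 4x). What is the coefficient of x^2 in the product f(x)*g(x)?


The coefficient of x^n in f*g is the Cauchy product: sum_{k=0}^{n} a^k * b^(n-k).
With a=2, b=4, n=2:
sum_{k=0}^{2} 2^k * 4^(2-k)
= 28

28


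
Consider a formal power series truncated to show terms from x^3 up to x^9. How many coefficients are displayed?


From x^3 to x^9 inclusive, the count is 9 - 3 + 1 = 7.

7


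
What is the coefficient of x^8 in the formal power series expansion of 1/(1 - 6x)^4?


The general identity 1/(1 - c x)^r = sum_{k>=0} c^k C(k + r - 1, r - 1) x^k follows by substituting y = c x into 1/(1 - y)^r = sum_{k>=0} C(k + r - 1, r - 1) y^k.
For c = 6, r = 4, k = 8:
6^8 * C(11, 3) = 1679616 * 165 = 277136640.

277136640


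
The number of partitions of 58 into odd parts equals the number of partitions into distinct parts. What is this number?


Computing partitions of 58 into odd parts (1, 3, 5, ...):
Using the generating function prod_{k>=0} 1/(1-x^(2k+1)),
the count is 8808

8808


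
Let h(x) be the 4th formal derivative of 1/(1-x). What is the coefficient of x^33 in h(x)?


Differentiating 4 times: d^4/dx^4 [1/(1-x)] = 4!/(1-x)^5.
The expansion 1/(1-x)^5 = sum_{k>=0} C(k+4, 4) x^k, so the coefficient of x^n in 4!/(1-x)^5 is 4! * C(n+4, 4).
For n = 33: 24 * C(37, 4) = 24 * 66045 = 1585080

1585080


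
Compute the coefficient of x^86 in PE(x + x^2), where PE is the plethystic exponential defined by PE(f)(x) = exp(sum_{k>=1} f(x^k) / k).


With f(x) = x + x^2, the exponent is sum_{k>=1} (x^k + x^(2k)) / k = -ln(1 - x) - ln(1 - x^2). Exponentiating:
PE(x + x^2) = 1 / ((1 - x)(1 - x^2)).
This is the generating function for partitions of n into parts of size 1 or 2. The number of 2's can be any j in 0..43, and the rest are 1's, so
[x^86] = floor(86/2) + 1 = 44.

44


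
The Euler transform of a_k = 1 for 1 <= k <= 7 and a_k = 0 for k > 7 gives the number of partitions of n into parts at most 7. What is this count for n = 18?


Partitions of 18 into parts at most 7:
Using generating function (1-x)^(-1)(1-x^2)^(-1)...(1-x^7)^(-1),
the coefficient of x^18 = 248

248


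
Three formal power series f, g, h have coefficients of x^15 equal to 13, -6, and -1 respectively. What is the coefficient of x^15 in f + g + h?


Series addition is componentwise:
13 + -6 + -1
= 6

6


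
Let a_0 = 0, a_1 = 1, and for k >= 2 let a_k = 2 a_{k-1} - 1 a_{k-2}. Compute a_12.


Iterating the recurrence forward:
a_0 = 0
a_1 = 1
a_2 = 2*1 - 1*0 = 2
a_3 = 2*2 - 1*1 = 3
a_4 = 2*3 - 1*2 = 4
a_5 = 2*4 - 1*3 = 5
a_6 = 2*5 - 1*4 = 6
a_7 = 2*6 - 1*5 = 7
a_8 = 2*7 - 1*6 = 8
a_9 = 2*8 - 1*7 = 9
a_10 = 2*9 - 1*8 = 10
a_11 = 2*10 - 1*9 = 11
a_12 = 2*11 - 1*10 = 12
So a_12 = 12.

12


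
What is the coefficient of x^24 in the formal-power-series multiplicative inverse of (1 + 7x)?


The inverse is 1/(1 + 7x). Apply the geometric identity 1/(1 - y) = sum_{k>=0} y^k with y = -7x:
1/(1 + 7x) = sum_{k>=0} (-7)^k x^k.
So the coefficient of x^24 is (-7)^24 = 191581231380566414401.

191581231380566414401


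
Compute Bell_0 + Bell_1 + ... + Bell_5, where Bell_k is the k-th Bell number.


Recall Bell_k counts set partitions of a k-set (with Bell_0 = 1 by convention).
Bell_0 through Bell_5: 1, 1, 2, 5, 15, 52
Sum = 1 + 1 + 2 + 5 + 15 + 52 = 76.

76


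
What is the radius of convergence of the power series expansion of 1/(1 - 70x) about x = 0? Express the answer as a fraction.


Expanding 1/(1 - 70x) = sum_{k>=0} 70^k x^k, the series converges when |70x| < 1, i.e., |x| < 1/70.
So the radius of convergence is 1/70 = 1/70.

1/70


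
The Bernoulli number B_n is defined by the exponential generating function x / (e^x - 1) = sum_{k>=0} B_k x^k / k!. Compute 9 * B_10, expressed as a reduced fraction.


Bernoulli numbers can also be computed recursively via B_0 = 1 and sum_{j=0}^{m} C(m+1, j) B_j = 0 for m >= 1. Odd-index Bernoulli numbers vanish for k >= 3.
Computing B_10 = 5/66, so 9 * B_10 = 9 * 5/66 = 15/22.

15/22


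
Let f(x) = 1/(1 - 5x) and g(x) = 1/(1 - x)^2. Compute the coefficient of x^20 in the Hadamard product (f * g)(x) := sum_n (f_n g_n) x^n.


f has coefficients f_k = 5^k. For g = 1/(1 - x)^2 the coefficient is g_k = C(k + 1, 1) = k + 1. The Hadamard coefficient is (f * g)_k = 5^k * (k + 1).
For k = 20: 5^20 * 21 = 95367431640625 * 21 = 2002716064453125.

2002716064453125


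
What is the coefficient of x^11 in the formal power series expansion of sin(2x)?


The Maclaurin series is sin(t) = sum_{k>=0} (-1)^k t^(2k+1) / (2k+1)!, so substituting t = 2x, only odd powers of x are nonzero, with coefficient of x^(2k+1) equal to (-1)^k 2^(2k+1) / (2k+1)!.
Write 11 = 2*5 + 1, giving the coefficient (-1)^5 * 2^11 / 11! = -2048/39916800 = -8/155925.

-8/155925


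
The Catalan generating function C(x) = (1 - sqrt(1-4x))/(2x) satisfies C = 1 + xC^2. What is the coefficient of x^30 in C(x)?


Substituting x -> x scales the n-th coefficient by 1, so [x^30] C(x) = C_30.
C_30 = C(2*30, 30)/(31) = 118264581564861424/31 = 3814986502092304.
= 3814986502092304.

3814986502092304


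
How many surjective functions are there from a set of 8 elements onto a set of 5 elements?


By inclusion-exclusion on which target elements are missed, the number of surjections from an n-set onto a k-set is
surj(n, k) = sum_{j=0}^{k} (-1)^j C(k, j) (k - j)^n.
Equivalently surj(n, k) = k! * S(n, k), where S(n, k) is the Stirling number of the second kind.
For n = 8, k = 5:
S(8, 5) = 1050, so
surj = 5! * 1050 = 120 * 1050 = 126000.

126000


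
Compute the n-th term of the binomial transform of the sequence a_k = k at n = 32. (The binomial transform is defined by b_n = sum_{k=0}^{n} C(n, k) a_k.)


With a_k = k, b_n = sum_{k=0}^{n} C(n, k) k. Using k * C(n, k) = n * C(n-1, k-1) gives b_n = n * sum_{k>=1} C(n-1, k-1) = n * 2^(n-1).
For n = 32: 32 * 2^31 = 32 * 2147483648 = 68719476736.

68719476736


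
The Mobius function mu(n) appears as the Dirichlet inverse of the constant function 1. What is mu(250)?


250 has a squared prime factor, so mu(250) = 0.
Factorization reveals a repeated prime.

0


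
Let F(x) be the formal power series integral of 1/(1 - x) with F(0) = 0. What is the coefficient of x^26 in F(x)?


1/(1 - x) = sum_{k>=0} x^k. Integrating termwise and using F(0) = 0 gives
F(x) = sum_{k>=0} x^(k+1) / (k+1) = sum_{m>=1} x^m / m = -ln(1 - x).
So the coefficient of x^26 is 1/26 = 1/26.

1/26


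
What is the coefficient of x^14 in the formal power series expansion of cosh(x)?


The Maclaurin series is cosh(t) = sum_{m>=0} t^(2m) / (2m)!, so substituting t = x, only even powers of x are nonzero, with coefficient of x^(2m) equal to 1 / (2m)!.
For x^14 the coefficient is 1/14! = 1/87178291200 = 1/87178291200.

1/87178291200


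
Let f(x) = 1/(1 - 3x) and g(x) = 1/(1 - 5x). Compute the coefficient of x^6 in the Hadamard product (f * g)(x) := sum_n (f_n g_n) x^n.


f has coefficients f_k = 3^k and g has coefficients g_k = 5^k, so the Hadamard product has coefficient (f*g)_k = 3^k * 5^k = 15^k.
For k = 6: 15^6 = 11390625.

11390625


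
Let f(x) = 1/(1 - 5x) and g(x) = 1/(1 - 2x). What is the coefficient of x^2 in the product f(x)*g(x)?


The coefficient of x^n in f*g is the Cauchy product: sum_{k=0}^{n} a^k * b^(n-k).
With a=5, b=2, n=2:
sum_{k=0}^{2} 5^k * 2^(2-k)
= 39

39


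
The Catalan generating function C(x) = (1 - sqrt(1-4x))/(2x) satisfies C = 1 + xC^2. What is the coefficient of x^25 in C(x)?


Substituting x -> x scales the n-th coefficient by 1, so [x^25] C(x) = C_25.
C_25 = C(2*25, 25)/(26) = 126410606437752/26 = 4861946401452.
= 4861946401452.

4861946401452


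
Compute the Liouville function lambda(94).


The Liouville function is lambda(k) = (-1)^Omega(k), where Omega(k) counts the prime factors of k with multiplicity.
Factoring: 94 = 2 * 47, so Omega(94) = 2.
lambda(94) = (-1)^2 = 1.

1


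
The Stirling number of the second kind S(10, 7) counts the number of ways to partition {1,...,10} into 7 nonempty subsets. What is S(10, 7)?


Using the explicit formula S(n,k) = (1/k!) sum_{j=0}^{k} (-1)^(k-j) C(k,j) j^n:
S(10, 7) = 5880
Equivalently, S(n,k) is n! times the coefficient of x^n in the EGF (e^x - 1)^k / k!.

5880


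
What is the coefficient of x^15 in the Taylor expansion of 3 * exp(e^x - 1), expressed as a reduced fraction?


exp(e^x - 1) = sum_{k>=0} Bell_k x^k / k!, where Bell_k is the k-th Bell number.
So the coefficient of x^15 is 3 * Bell_15 / 15!.
Computing: Bell_15 = 1382958545 and 15! = 1307674368000, giving
3 * 1382958545/1307674368000 = 276591709/87178291200.

276591709/87178291200


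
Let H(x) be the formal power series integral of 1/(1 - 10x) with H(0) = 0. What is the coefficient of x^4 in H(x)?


1/(1 - 10x) = sum_{k>=0} 10^k x^k. Integrating termwise with H(0) = 0:
H(x) = sum_{k>=0} 10^k x^(k+1) / (k+1) = sum_{m>=1} 10^(m-1) x^m / m.
For m = 4: 10^3/4 = 1000/4 = 250.

250


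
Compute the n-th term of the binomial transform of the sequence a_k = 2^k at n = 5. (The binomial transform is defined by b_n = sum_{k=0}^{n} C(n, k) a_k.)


With a_k = 2^k, b_n = sum_{k=0}^{n} C(n, k) 2^k = (1 + 2)^n by the binomial theorem.
For n = 5: (1 + 2)^5 = 3^5 = 243.

243


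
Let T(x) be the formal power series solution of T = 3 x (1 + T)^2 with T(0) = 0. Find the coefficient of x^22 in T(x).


Apply the Lagrange inversion formula: if T = 3 x * phi(T) with phi(t) = (1 + t)^2, then [x^n] T = 3^n * (1/n) [t^(n-1)] phi(t)^n = 3^n * (1/n) [t^(n-1)] (1 + t)^(2n) = 3^n * (1/n) C(2n, n-1).
Using the identity C(2n, n-1) = C(2n, n) * n / (n+1), the unscaled factor equals C(2n, n) / (n+1) = C_n, the n-th Catalan number.
For n = 22: C_22 = C(44, 22) / 23 = 2104098963720/23 = 91482563640.
With the 3^22 = 31381059609 factor, the coefficient is 31381059609 * 91482563640 = 2870819782770976016760.

2870819782770976016760


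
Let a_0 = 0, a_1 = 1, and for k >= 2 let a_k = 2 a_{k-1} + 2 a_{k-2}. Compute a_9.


Iterating the recurrence forward:
a_0 = 0
a_1 = 1
a_2 = 2*1 + 2*0 = 2
a_3 = 2*2 + 2*1 = 6
a_4 = 2*6 + 2*2 = 16
a_5 = 2*16 + 2*6 = 44
a_6 = 2*44 + 2*16 = 120
a_7 = 2*120 + 2*44 = 328
a_8 = 2*328 + 2*120 = 896
a_9 = 2*896 + 2*328 = 2448
So a_9 = 2448.

2448


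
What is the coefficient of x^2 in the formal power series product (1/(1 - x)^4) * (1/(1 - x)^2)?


Combine the factors: (1/(1 - x)^4) * (1/(1 - x)^2) = 1/(1 - x)^6.
Then use 1/(1 - x)^r = sum_{k>=0} C(k + r - 1, r - 1) x^k with r = 6 and k = 2:
C(7, 5) = 21.

21


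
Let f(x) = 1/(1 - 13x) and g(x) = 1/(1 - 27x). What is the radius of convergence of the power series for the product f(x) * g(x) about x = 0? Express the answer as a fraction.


The radius of 1/(1 - 13x) is 1/13 (nearest singularity at x = 1/13), and the radius of 1/(1 - 27x) is 1/27.
The product f(x)*g(x) = 1/((1 - 13x)(1 - 27x)) has singularities at both 1/13 and 1/27, so its radius of convergence is the distance to the nearest one:
min(1/13, 1/27) = 1/27.

1/27


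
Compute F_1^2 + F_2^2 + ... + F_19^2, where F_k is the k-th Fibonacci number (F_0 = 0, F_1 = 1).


There is a standard identity sum_{k=0}^{N} F_k^2 = F_N * F_{N+1} (proved inductively from the telescoping relation F_k^2 = F_k F_{k+1} - F_{k-1} F_k). Then
sum_{k=1}^{19} F_k^2 = F_19 F_20 - F_0 F_1.
Computing: F_19 = 4181, F_20 = 6765, F_0 = 0, F_1 = 1.
Sum = 4181 * 6765 - 0 * 1 = 28284465.

28284465


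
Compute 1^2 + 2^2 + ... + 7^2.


This power sum has a closed form given by Faulhaber's formula
sum_{k=1}^{m} k^p = (1 / (p + 1)) * sum_{j=0}^{p} C(p + 1, j) B_j m^(p + 1 - j),
but for small m direct computation is fastest:
1 + 4 + 9 + 16 + 25 + 36 + 49 = 140.

140


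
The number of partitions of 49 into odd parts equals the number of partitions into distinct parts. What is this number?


Computing partitions of 49 into odd parts (1, 3, 5, ...):
Using the generating function prod_{k>=0} 1/(1-x^(2k+1)),
the count is 3264

3264


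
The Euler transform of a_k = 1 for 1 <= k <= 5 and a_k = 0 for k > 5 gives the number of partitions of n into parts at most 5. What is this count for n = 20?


Partitions of 20 into parts at most 5:
Using generating function (1-x)^(-1)(1-x^2)^(-1)...(1-x^5)^(-1),
the coefficient of x^20 = 192

192


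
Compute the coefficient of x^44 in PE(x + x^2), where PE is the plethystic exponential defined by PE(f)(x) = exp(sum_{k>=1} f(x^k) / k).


With f(x) = x + x^2, the exponent is sum_{k>=1} (x^k + x^(2k)) / k = -ln(1 - x) - ln(1 - x^2). Exponentiating:
PE(x + x^2) = 1 / ((1 - x)(1 - x^2)).
This is the generating function for partitions of n into parts of size 1 or 2. The number of 2's can be any j in 0..22, and the rest are 1's, so
[x^44] = floor(44/2) + 1 = 23.

23


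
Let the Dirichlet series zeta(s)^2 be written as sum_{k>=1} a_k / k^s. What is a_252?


The Dirichlet convolution of the constant function 1 with itself gives (1 * 1)(k) = sum_{d | k} 1 = d(k), the number of positive divisors of k.
Since zeta(s) = sum_{k>=1} 1/k^s, we have zeta(s)^2 = sum_{k>=1} d(k)/k^s, so a_k = d(k).
For k = 252: the divisors are 1, 2, 3, 4, 6, 7, 9, 12, 14, 18, 21, 28, 36, 42, 63, 84, 126, 252.
Count = 18.

18


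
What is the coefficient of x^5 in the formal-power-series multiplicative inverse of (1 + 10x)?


The inverse is 1/(1 + 10x). Apply the geometric identity 1/(1 - y) = sum_{k>=0} y^k with y = -10x:
1/(1 + 10x) = sum_{k>=0} (-10)^k x^k.
So the coefficient of x^5 is (-10)^5 = -100000.

-100000


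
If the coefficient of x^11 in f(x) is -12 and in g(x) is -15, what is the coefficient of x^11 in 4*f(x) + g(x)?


Scalar multiplication scales coefficients: 4 * -12 = -48.
Then add the g coefficient: -48 + -15
= -63

-63


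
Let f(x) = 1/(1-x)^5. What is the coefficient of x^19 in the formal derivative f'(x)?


Differentiate: d/dx [ 1/(1-x)^r ] = r / (1-x)^(r+1).
Here r = 5, so f'(x) = 5 / (1-x)^6.
The expansion of 1/(1-x)^(r+1) has coefficient of x^n equal to C(n+r, r).
So the coefficient of x^19 in f'(x) is
5 * C(24, 5) = 5 * 42504 = 212520

212520


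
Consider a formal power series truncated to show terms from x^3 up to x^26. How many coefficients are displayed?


From x^3 to x^26 inclusive, the count is 26 - 3 + 1 = 24.

24


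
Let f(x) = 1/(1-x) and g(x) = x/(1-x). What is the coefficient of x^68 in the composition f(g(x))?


First simplify the composition: f(g(x)) = 1/(1 - x/(1-x)) = (1-x)/((1-x) - x) = (1-x)/(1-2x).
Now extract the coefficient. Write (1-x)/(1-2x) = 1/(1-2x) - x/(1-2x).
The coefficient of x^n in 1/(1-2x) is 2^n, and in x/(1-2x) is 2^(n-1) (for n >= 1).
So the coefficient of x^68 is 2^68 - 2^67 = 295147905179352825856 - 147573952589676412928 = 147573952589676412928.

147573952589676412928


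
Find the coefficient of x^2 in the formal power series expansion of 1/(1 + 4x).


Write 1/(1 + c x) = 1/(1 - (-c) x) and apply the geometric-series identity
1/(1 - y) = sum_{k>=0} y^k to get 1/(1 + c x) = sum_{k>=0} (-c)^k x^k.
So the coefficient of x^k is (-c)^k = (-1)^k * c^k.
Here c = 4 and k = 2:
(-4)^2 = 1 * 16 = 16

16


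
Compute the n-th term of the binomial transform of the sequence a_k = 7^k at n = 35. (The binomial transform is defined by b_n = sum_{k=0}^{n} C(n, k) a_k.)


With a_k = 7^k, b_n = sum_{k=0}^{n} C(n, k) 7^k = (1 + 7)^n by the binomial theorem.
For n = 35: (1 + 7)^35 = 8^35 = 40564819207303340847894502572032.

40564819207303340847894502572032


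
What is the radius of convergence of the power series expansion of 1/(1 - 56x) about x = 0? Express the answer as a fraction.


Expanding 1/(1 - 56x) = sum_{k>=0} 56^k x^k, the series converges when |56x| < 1, i.e., |x| < 1/56.
So the radius of convergence is 1/56 = 1/56.

1/56


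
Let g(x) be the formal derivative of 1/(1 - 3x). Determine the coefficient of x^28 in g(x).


Differentiate termwise: d/dx sum_{k>=0} 3^k x^k = sum_{k>=1} k 3^k x^(k-1) = sum_{j>=0} (j+1) 3^(j+1) x^j.
Equivalently, d/dx [1/(1 - 3x)] = 3/(1 - 3x)^2.
For j = 28: 29 * 3^29 = 29 * 68630377364883 = 1990280943581607.

1990280943581607


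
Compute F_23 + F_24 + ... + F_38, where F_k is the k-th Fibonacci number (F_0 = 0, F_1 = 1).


Use the identity sum_{k=0}^{N} F_k = F_{N+2} - 1 (which follows from F_{k+2} - F_{k+1} = F_k). Then
sum_{k=23}^{38} F_k = (F_{40} - 1) - (F_{24} - 1) = F_{40} - F_{24}.
Computing: F_{40} = 102334155, F_{24} = 46368, so
Sum = 102334155 - 46368 = 102287787.

102287787


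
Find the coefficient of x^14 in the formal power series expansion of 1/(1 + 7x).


Write 1/(1 + c x) = 1/(1 - (-c) x) and apply the geometric-series identity
1/(1 - y) = sum_{k>=0} y^k to get 1/(1 + c x) = sum_{k>=0} (-c)^k x^k.
So the coefficient of x^k is (-c)^k = (-1)^k * c^k.
Here c = 7 and k = 14:
(-7)^14 = 1 * 678223072849 = 678223072849

678223072849


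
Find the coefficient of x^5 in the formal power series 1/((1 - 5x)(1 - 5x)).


By partial fractions or Cauchy convolution:
The coefficient equals sum_{k=0}^{5} 5^k * 5^(5-k).
= 18750

18750


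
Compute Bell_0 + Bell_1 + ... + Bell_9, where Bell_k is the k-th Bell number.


Recall Bell_k counts set partitions of a k-set (with Bell_0 = 1 by convention).
Bell_0 through Bell_9: 1, 1, 2, 5, 15, 52, 203, 877, 4140, 21147
Sum = 1 + 1 + 2 + 5 + 15 + 52 + 203 + 877 + 4140 + 21147 = 26443.

26443


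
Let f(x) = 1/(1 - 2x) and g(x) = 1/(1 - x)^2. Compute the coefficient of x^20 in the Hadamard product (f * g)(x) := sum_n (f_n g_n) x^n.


f has coefficients f_k = 2^k. For g = 1/(1 - x)^2 the coefficient is g_k = C(k + 1, 1) = k + 1. The Hadamard coefficient is (f * g)_k = 2^k * (k + 1).
For k = 20: 2^20 * 21 = 1048576 * 21 = 22020096.

22020096


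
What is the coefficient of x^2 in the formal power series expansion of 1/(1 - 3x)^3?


The general identity 1/(1 - c x)^r = sum_{k>=0} c^k C(k + r - 1, r - 1) x^k follows by substituting y = c x into 1/(1 - y)^r = sum_{k>=0} C(k + r - 1, r - 1) y^k.
For c = 3, r = 3, k = 2:
3^2 * C(4, 2) = 9 * 6 = 54.

54


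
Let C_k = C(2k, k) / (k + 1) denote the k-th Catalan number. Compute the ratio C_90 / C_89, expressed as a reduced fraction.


Using C_k = (2k)! / (k! (k+1)!), the ratio C_{k+1}/C_k simplifies to
C_{k+1}/C_k = [(2k+2)! / ((k+1)! (k+2)!)] * [k! (k+1)! / (2k)!]
 = (2k+2)(2k+1) / ((k+1)(k+2)) = 2(2k+1) / (k+2).
For k = 89: 2(2*89 + 1) / (89 + 2) = 358/91 = 358/91.

358/91


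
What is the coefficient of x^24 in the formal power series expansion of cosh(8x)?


The Maclaurin series is cosh(t) = sum_{m>=0} t^(2m) / (2m)!, so substituting t = 8x, only even powers of x are nonzero, with coefficient of x^(2m) equal to 8^(2m) / (2m)!.
For x^24 the coefficient is 8^24/24! = 4722366482869645213696/620448401733239439360000 = 1125899906842624/147926426347074375.

1125899906842624/147926426347074375


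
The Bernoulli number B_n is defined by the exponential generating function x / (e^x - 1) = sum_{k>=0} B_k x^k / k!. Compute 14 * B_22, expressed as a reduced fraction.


Bernoulli numbers can also be computed recursively via B_0 = 1 and sum_{j=0}^{m} C(m+1, j) B_j = 0 for m >= 1. Odd-index Bernoulli numbers vanish for k >= 3.
Computing B_22 = 854513/138, so 14 * B_22 = 14 * 854513/138 = 5981591/69.

5981591/69


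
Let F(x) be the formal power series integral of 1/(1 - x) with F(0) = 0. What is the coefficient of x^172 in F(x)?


1/(1 - x) = sum_{k>=0} x^k. Integrating termwise and using F(0) = 0 gives
F(x) = sum_{k>=0} x^(k+1) / (k+1) = sum_{m>=1} x^m / m = -ln(1 - x).
So the coefficient of x^172 is 1/172 = 1/172.

1/172


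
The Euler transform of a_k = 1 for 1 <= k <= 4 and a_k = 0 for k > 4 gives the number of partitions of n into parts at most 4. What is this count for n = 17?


Partitions of 17 into parts at most 4:
Using generating function (1-x)^(-1)(1-x^2)^(-1)...(1-x^4)^(-1),
the coefficient of x^17 = 72

72


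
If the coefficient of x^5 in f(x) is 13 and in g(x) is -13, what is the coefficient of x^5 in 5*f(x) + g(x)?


Scalar multiplication scales coefficients: 5 * 13 = 65.
Then add the g coefficient: 65 + -13
= 52

52


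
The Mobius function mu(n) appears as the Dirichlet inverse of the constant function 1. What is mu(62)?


62 = 2 * 31 (all distinct primes).
mu(62) = (-1)^2 = 1

1


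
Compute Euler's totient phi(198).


phi(n) counts integers in [1, n] coprime to n. Using the multiplicative formula phi(n) = n * prod_{p | n} (1 - 1/p):
198 = 2 * 3^2 * 11, so
phi(198) = 198 * (1 - 1/2) * (1 - 1/3) * (1 - 1/11) = 60.

60


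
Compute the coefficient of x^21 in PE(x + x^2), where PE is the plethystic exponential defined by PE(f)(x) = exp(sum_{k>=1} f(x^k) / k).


With f(x) = x + x^2, the exponent is sum_{k>=1} (x^k + x^(2k)) / k = -ln(1 - x) - ln(1 - x^2). Exponentiating:
PE(x + x^2) = 1 / ((1 - x)(1 - x^2)).
This is the generating function for partitions of n into parts of size 1 or 2. The number of 2's can be any j in 0..10, and the rest are 1's, so
[x^21] = floor(21/2) + 1 = 11.

11


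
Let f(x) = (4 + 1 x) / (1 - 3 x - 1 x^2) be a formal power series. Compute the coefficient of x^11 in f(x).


Write f(x) = sum_{k>=0} a_k x^k. Multiplying both sides by 1 - 3 x - 1 x^2 gives
(1 - 3 x - 1 x^2) sum_{k>=0} a_k x^k = 4 + 1 x.
Matching coefficients:
 x^0: a_0 = 4
 x^1: a_1 - 3 a_0 = 1  =>  a_1 = 3*4 + 1 = 13
 x^k (k >= 2): a_k = 3 a_{k-1} + 1 a_{k-2}.
Iterating: a_2 = 43, a_3 = 142, a_4 = 469, a_5 = 1549, a_6 = 5116, a_7 = 16897, a_8 = 55807, a_9 = 184318, a_10 = 608761, a_11 = 2010601.
So the coefficient of x^11 is 2010601.

2010601
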